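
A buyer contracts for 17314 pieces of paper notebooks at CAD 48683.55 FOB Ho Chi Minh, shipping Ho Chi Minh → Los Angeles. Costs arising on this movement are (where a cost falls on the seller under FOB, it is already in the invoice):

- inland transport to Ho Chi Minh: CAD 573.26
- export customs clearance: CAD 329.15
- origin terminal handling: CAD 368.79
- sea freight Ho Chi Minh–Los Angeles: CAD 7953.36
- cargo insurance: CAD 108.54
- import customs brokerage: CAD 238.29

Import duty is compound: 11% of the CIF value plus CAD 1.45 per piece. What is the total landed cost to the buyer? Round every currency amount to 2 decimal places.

Total landed cost: CAD 88331.04

FOB: the seller bears costs until goods are on board at the origin port; the buyer bears freight, insurance and all costs thereafter.
Already in the invoice (seller's account under FOB): inland to port, export clearance, origin terminal — exclude.
CIF value = FOB price + freight + insurance = 48683.55 + 7953.36 + 108.54 = 56745.45
Ad valorem component: 56745.45 × 11% = 6242.00
Specific component: 17314 × 1.45 = 25105.30
Import duty = 6242.00 + 25105.30 = 31347.30
Buyer bears: freight 7953.36 + insurance 108.54 + brokerage 238.29 + duty 31347.30 = 39647.49
Landed cost = invoice 48683.55 + 39647.49 = 88331.04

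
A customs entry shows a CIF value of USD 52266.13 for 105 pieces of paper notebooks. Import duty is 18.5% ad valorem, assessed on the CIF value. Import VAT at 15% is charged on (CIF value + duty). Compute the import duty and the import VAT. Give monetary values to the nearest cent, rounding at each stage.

Import duty: USD 9669.23; import VAT: USD 9290.30

Import duty = 52266.13 × 18.5% = 9669.23
VAT base = CIF + duty = 52266.13 + 9669.23 = 61935.36
Import VAT = 61935.36 × 15% = 9290.30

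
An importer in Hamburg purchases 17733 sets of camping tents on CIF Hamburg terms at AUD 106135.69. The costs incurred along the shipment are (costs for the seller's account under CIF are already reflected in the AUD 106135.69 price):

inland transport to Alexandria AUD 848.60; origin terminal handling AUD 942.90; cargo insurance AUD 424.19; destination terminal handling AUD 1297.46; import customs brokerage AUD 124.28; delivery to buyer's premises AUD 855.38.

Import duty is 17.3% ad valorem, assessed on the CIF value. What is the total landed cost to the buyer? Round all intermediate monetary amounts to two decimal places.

CIF: the seller pays costs through ocean freight and marine insurance to the destination port.
Already in the invoice (seller's account under CIF): inland to port, origin terminal, insurance — exclude.
The CIF price already equals the CIF value: 106135.69
Import duty = 106135.69 × 17.3% = 18361.47
Buyer bears: destination terminal 1297.46 + brokerage 124.28 + delivery 855.38 + duty 18361.47 = 20638.59
Landed cost = invoice 106135.69 + 20638.59 = 126774.28

Total landed cost: AUD 126774.28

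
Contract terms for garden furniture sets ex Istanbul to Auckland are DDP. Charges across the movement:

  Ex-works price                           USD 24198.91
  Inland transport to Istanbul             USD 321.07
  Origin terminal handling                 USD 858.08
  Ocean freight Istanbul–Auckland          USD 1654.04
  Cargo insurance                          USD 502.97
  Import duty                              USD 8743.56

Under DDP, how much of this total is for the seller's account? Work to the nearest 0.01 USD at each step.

DDP: the seller bears all costs including import duty.
Seller's account: goods 24198.91 + inland to port 321.07 + origin terminal 858.08 + freight 1654.04 + insurance 502.97 + duty 8743.56 = 36278.63
Buyer's account: 0.00

Seller's account: USD 36278.63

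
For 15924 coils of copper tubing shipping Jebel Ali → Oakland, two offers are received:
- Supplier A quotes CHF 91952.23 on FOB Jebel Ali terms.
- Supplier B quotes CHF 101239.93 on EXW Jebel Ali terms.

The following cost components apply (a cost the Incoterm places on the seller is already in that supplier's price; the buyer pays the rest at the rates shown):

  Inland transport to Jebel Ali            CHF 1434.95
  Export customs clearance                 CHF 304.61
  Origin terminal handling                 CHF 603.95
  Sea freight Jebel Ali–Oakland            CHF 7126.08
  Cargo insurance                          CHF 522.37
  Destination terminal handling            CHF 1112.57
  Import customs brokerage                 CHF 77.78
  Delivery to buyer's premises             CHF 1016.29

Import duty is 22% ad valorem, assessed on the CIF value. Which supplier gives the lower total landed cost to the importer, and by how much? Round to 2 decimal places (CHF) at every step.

Supplier A is cheaper by CHF 14190.08

Supplier A (FOB):
CIF value = FOB price + freight + insurance = 91952.23 + 7126.08 + 522.37 = 99600.68
Import duty = 99600.68 × 22% = 21912.15
Buyer bears (A): 7126.08 + 522.37 + 1112.57 + 77.78 + 1016.29 = 9855.09
Landed cost (A) = invoice 91952.23 + 9855.09 + duty 21912.15 = 123719.47
Supplier B (EXW):
CIF value = EXW price + inland to port + export clearance + origin terminal + freight + insurance = 101239.93 + 1434.95 + 304.61 + 603.95 + 7126.08 + 522.37 = 111231.89
Import duty = 111231.89 × 22% = 24471.02
Buyer bears (B): 1434.95 + 304.61 + 603.95 + 7126.08 + 522.37 + 1112.57 + 77.78 + 1016.29 = 12198.60
Landed cost (B) = invoice 101239.93 + 12198.60 + duty 24471.02 = 137909.55
Difference = |123719.47 − 137909.55| = 14190.08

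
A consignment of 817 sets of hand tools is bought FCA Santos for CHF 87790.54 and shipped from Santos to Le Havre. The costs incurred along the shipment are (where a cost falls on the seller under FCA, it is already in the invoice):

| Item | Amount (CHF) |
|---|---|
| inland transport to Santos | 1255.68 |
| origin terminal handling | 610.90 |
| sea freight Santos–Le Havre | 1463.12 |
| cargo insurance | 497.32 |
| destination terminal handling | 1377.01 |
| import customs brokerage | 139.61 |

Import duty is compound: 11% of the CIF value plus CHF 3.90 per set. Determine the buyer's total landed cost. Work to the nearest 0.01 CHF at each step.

Total landed cost: CHF 105004.61

FCA: the seller delivers export-cleared goods to the carrier; the buyer bears costs from that point.
Already in the invoice (seller's account under FCA): inland to port — exclude.
CIF value = FCA price + origin terminal + freight + insurance = 87790.54 + 610.90 + 1463.12 + 497.32 = 90361.88
Ad valorem component: 90361.88 × 11% = 9939.81
Specific component: 817 × 3.90 = 3186.30
Import duty = 9939.81 + 3186.30 = 13126.11
Buyer bears: origin terminal 610.90 + freight 1463.12 + insurance 497.32 + destination terminal 1377.01 + brokerage 139.61 + duty 13126.11 = 17214.07
Landed cost = invoice 87790.54 + 17214.07 = 105004.61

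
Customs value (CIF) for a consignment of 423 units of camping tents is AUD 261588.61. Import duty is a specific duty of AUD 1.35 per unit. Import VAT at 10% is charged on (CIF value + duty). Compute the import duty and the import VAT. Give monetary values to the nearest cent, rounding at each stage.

Import duty = 423 × 1.35 = 571.05
VAT base = CIF + duty = 261588.61 + 571.05 = 262159.66
Import VAT = 262159.66 × 10% = 26215.97

Import duty: AUD 571.05; import VAT: AUD 26215.97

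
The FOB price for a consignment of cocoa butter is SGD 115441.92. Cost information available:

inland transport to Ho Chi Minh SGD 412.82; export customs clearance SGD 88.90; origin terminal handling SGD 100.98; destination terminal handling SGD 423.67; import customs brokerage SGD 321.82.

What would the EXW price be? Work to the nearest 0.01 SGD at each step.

Not relevant to the conversion: brokerage, destination terminal — on the buyer under both terms; not part of either seller's price.
From FOB to EXW, the seller no longer bears: inland to port, export clearance, origin terminal.
EXW price = 115441.92 − 412.82 − 88.90 − 100.98 = 114839.22

EXW price: SGD 114839.22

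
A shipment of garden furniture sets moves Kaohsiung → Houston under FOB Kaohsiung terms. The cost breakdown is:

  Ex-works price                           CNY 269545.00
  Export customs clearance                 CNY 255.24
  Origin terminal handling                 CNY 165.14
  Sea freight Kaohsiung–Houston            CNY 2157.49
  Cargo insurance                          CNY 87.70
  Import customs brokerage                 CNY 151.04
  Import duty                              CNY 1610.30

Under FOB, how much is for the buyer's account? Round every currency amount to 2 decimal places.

FOB: the seller bears costs until goods are on board at the origin port; the buyer bears freight, insurance and all costs thereafter.
Seller's account: goods 269545.00 + export clearance 255.24 + origin terminal 165.14 = 269965.38
Buyer's account: freight 2157.49 + insurance 87.70 + brokerage 151.04 + duty 1610.30 = 4006.53

Buyer's account: CNY 4006.53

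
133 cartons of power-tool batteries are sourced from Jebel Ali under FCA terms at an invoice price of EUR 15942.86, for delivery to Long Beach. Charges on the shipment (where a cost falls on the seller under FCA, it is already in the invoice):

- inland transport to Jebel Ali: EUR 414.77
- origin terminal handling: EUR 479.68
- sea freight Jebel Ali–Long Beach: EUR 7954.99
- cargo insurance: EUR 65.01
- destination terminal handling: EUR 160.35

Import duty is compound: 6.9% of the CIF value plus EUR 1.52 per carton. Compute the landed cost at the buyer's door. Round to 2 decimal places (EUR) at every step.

Total landed cost: EUR 26491.59

FCA: the seller delivers export-cleared goods to the carrier; the buyer bears costs from that point.
Already in the invoice (seller's account under FCA): inland to port — exclude.
CIF value = FCA price + origin terminal + freight + insurance = 15942.86 + 479.68 + 7954.99 + 65.01 = 24442.54
Ad valorem component: 24442.54 × 6.9% = 1686.54
Specific component: 133 × 1.52 = 202.16
Import duty = 1686.54 + 202.16 = 1888.70
Buyer bears: origin terminal 479.68 + freight 7954.99 + insurance 65.01 + destination terminal 160.35 + duty 1888.70 = 10548.73
Landed cost = invoice 15942.86 + 10548.73 = 26491.59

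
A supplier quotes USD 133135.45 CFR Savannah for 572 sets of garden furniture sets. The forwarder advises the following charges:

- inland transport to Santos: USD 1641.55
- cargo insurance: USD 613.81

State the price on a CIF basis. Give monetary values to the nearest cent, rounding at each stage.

CIF price: USD 133749.26

Not relevant to the conversion: inland to port — on the seller under both CFR and CIF; already in the CFR price and stays in the CIF price.
From CFR to CIF, the seller additionally bears: insurance.
CIF price = 133135.45 + 613.81 = 133749.26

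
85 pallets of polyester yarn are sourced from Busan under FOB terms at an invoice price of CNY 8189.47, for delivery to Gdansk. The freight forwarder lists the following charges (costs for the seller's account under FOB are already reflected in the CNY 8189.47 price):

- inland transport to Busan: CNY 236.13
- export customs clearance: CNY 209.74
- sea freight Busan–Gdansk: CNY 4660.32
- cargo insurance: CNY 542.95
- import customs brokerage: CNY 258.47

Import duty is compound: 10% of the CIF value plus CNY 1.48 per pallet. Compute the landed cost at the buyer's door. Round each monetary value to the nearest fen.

FOB: the seller bears costs until goods are on board at the origin port; the buyer bears freight, insurance and all costs thereafter.
Already in the invoice (seller's account under FOB): inland to port, export clearance — exclude.
CIF value = FOB price + freight + insurance = 8189.47 + 4660.32 + 542.95 = 13392.74
Ad valorem component: 13392.74 × 10% = 1339.27
Specific component: 85 × 1.48 = 125.80
Import duty = 1339.27 + 125.80 = 1465.07
Buyer bears: freight 4660.32 + insurance 542.95 + brokerage 258.47 + duty 1465.07 = 6926.81
Landed cost = invoice 8189.47 + 6926.81 = 15116.28

Total landed cost: CNY 15116.28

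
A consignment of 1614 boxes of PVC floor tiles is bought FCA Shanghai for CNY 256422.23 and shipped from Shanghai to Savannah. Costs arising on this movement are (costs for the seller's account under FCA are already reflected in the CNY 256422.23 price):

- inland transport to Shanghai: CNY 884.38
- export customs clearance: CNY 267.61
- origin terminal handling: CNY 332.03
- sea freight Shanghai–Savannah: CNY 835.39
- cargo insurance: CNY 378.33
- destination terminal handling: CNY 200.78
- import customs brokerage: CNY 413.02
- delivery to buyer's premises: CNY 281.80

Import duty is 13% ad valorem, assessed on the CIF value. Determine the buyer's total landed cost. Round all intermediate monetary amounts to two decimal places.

FCA: the seller delivers export-cleared goods to the carrier; the buyer bears costs from that point.
Already in the invoice (seller's account under FCA): inland to port, export clearance — exclude.
CIF value = FCA price + origin terminal + freight + insurance = 256422.23 + 332.03 + 835.39 + 378.33 = 257967.98
Import duty = 257967.98 × 13% = 33535.84
Buyer bears: origin terminal 332.03 + freight 835.39 + insurance 378.33 + destination terminal 200.78 + brokerage 413.02 + delivery 281.80 + duty 33535.84 = 35977.19
Landed cost = invoice 256422.23 + 35977.19 = 292399.42

Total landed cost: CNY 292399.42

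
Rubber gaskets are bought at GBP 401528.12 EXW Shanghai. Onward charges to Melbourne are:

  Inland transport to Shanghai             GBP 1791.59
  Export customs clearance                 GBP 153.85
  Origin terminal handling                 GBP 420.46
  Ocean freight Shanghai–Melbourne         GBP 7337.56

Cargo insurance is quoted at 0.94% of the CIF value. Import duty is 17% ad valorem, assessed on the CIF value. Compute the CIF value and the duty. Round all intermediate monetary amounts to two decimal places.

CIF value: GBP 415133.84; import duty: GBP 70572.75

Let C be the CIF value. C = EXW price + pre-shipment costs + freight + 0.94% × C
C − 0.94% × C = 401528.12 + 1791.59 + 153.85 + 420.46 + 7337.56
0.9906 × C = 411231.58
C = 411231.58 / 0.9906 = 415133.84
Insurance premium = 0.94% × 415133.84 = 3902.26
Import duty = 415133.84 × 17% = 70572.75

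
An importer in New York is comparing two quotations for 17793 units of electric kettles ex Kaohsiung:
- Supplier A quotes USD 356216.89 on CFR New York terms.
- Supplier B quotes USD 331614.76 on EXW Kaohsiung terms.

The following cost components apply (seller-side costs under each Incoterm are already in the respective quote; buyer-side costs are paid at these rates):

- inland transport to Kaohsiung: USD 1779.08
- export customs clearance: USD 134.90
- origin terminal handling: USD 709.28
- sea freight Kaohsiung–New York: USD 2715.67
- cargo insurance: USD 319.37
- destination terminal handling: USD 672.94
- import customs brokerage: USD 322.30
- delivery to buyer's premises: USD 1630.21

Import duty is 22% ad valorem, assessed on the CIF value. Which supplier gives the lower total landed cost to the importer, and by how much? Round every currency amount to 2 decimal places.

Supplier A (CFR):
CIF value = CFR price + insurance = 356216.89 + 319.37 = 356536.26
Import duty = 356536.26 × 22% = 78437.98
Buyer bears (A): 319.37 + 672.94 + 322.30 + 1630.21 = 2944.82
Landed cost (A) = invoice 356216.89 + 2944.82 + duty 78437.98 = 437599.69
Supplier B (EXW):
CIF value = EXW price + inland to port + export clearance + origin terminal + freight + insurance = 331614.76 + 1779.08 + 134.90 + 709.28 + 2715.67 + 319.37 = 337273.06
Import duty = 337273.06 × 22% = 74200.07
Buyer bears (B): 1779.08 + 134.90 + 709.28 + 2715.67 + 319.37 + 672.94 + 322.30 + 1630.21 = 8283.75
Landed cost (B) = invoice 331614.76 + 8283.75 + duty 74200.07 = 414098.58
Difference = |437599.69 − 414098.58| = 23501.11

Supplier B is cheaper by USD 23501.11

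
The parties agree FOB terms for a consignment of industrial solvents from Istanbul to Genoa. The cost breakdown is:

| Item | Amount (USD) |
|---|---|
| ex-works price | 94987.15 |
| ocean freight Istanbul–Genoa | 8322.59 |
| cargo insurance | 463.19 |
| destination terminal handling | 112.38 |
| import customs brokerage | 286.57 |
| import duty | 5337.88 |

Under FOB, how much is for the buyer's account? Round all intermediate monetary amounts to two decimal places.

Buyer's account: USD 14522.61

FOB: the seller bears costs until goods are on board at the origin port; the buyer bears freight, insurance and all costs thereafter.
Seller's account: goods 94987.15 = 94987.15
Buyer's account: freight 8322.59 + insurance 463.19 + destination terminal 112.38 + brokerage 286.57 + duty 5337.88 = 14522.61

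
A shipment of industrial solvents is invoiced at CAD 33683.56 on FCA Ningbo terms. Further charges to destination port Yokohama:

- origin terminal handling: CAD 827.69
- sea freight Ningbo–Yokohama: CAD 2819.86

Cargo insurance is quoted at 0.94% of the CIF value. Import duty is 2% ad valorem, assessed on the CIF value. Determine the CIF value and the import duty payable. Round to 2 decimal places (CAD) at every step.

Let C be the CIF value. C = FCA price + pre-shipment costs + freight + 0.94% × C
C − 0.94% × C = 33683.56 + 827.69 + 2819.86
0.9906 × C = 37331.11
C = 37331.11 / 0.9906 = 37685.35
Insurance premium = 0.94% × 37685.35 = 354.24
Import duty = 37685.35 × 2% = 753.71

CIF value: CAD 37685.35; import duty: CAD 753.71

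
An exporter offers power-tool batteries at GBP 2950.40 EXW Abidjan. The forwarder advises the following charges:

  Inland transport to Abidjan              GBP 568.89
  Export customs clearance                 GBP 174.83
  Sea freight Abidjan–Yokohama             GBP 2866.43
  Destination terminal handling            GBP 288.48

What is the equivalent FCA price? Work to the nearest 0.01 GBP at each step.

FCA price: GBP 3694.12

Not relevant to the conversion: destination terminal, freight — on the buyer under both terms; not part of either seller's price.
From EXW to FCA, the seller additionally bears: inland to port, export clearance.
FCA price = 2950.40 + 568.89 + 174.83 = 3694.12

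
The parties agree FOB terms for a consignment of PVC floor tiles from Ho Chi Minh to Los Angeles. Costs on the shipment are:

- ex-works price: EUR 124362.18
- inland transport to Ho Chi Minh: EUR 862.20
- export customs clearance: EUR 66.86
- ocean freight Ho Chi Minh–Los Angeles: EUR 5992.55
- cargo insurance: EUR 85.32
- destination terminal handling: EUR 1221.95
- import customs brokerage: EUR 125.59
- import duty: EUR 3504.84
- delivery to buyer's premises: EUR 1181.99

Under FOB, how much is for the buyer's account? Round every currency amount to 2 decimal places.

Buyer's account: EUR 12112.24

FOB: the seller bears costs until goods are on board at the origin port; the buyer bears freight, insurance and all costs thereafter.
Seller's account: goods 124362.18 + inland to port 862.20 + export clearance 66.86 = 125291.24
Buyer's account: freight 5992.55 + insurance 85.32 + destination terminal 1221.95 + brokerage 125.59 + duty 3504.84 + delivery 1181.99 = 12112.24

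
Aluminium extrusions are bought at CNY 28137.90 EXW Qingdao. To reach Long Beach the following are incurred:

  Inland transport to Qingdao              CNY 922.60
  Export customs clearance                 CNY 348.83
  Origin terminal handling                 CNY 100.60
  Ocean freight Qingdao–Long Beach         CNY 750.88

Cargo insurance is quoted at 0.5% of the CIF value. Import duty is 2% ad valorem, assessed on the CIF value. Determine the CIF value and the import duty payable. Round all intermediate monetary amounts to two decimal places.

CIF value: CNY 30412.87; import duty: CNY 608.26

Let C be the CIF value. C = EXW price + pre-shipment costs + freight + 0.5% × C
C − 0.5% × C = 28137.90 + 922.60 + 348.83 + 100.60 + 750.88
0.995 × C = 30260.81
C = 30260.81 / 0.995 = 30412.87
Insurance premium = 0.5% × 30412.87 = 152.06
Import duty = 30412.87 × 2% = 608.26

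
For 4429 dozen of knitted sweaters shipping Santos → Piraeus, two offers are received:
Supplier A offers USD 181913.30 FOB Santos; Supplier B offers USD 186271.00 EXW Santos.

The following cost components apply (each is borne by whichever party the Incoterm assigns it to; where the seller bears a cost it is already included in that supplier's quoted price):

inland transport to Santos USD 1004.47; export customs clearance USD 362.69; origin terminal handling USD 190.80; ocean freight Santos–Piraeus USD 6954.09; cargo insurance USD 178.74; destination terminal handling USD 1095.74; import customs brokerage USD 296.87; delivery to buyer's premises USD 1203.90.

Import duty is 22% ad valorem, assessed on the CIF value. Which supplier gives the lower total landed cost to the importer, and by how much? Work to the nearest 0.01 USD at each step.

Supplier A (FOB):
CIF value = FOB price + freight + insurance = 181913.30 + 6954.09 + 178.74 = 189046.13
Import duty = 189046.13 × 22% = 41590.15
Buyer bears (A): 6954.09 + 178.74 + 1095.74 + 296.87 + 1203.90 = 9729.34
Landed cost (A) = invoice 181913.30 + 9729.34 + duty 41590.15 = 233232.79
Supplier B (EXW):
CIF value = EXW price + inland to port + export clearance + origin terminal + freight + insurance = 186271.00 + 1004.47 + 362.69 + 190.80 + 6954.09 + 178.74 = 194961.79
Import duty = 194961.79 × 22% = 42891.59
Buyer bears (B): 1004.47 + 362.69 + 190.80 + 6954.09 + 178.74 + 1095.74 + 296.87 + 1203.90 = 11287.30
Landed cost (B) = invoice 186271.00 + 11287.30 + duty 42891.59 = 240449.89
Difference = |233232.79 − 240449.89| = 7217.10

Supplier A is cheaper by USD 7217.10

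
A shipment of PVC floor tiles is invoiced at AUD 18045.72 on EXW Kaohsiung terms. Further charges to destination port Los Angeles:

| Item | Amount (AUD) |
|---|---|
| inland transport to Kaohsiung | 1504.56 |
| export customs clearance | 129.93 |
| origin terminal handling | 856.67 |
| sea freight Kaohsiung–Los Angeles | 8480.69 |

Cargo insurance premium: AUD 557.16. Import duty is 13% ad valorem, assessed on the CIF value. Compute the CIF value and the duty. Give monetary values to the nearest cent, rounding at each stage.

CIF value: AUD 29574.73; import duty: AUD 3844.71

CIF = EXW price + pre-shipment costs + freight + insurance
CIF = 18045.72 + 1504.56 + 129.93 + 856.67 + 8480.69 + 557.16 = 29574.73
Import duty = 29574.73 × 13% = 3844.71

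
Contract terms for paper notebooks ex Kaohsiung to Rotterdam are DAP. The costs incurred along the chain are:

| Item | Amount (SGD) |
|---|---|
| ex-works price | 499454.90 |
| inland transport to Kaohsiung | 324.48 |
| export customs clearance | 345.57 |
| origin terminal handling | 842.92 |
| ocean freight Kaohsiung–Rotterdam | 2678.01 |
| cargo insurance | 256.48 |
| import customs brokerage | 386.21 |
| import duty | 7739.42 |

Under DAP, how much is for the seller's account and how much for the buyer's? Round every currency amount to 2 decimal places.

DAP: the seller bears all costs to the named destination except import duty and clearance.
Seller's account: goods 499454.90 + inland to port 324.48 + export clearance 345.57 + origin terminal 842.92 + freight 2678.01 + insurance 256.48 = 503902.36
Buyer's account: brokerage 386.21 + duty 7739.42 = 8125.63

Seller: SGD 503902.36; buyer: SGD 8125.63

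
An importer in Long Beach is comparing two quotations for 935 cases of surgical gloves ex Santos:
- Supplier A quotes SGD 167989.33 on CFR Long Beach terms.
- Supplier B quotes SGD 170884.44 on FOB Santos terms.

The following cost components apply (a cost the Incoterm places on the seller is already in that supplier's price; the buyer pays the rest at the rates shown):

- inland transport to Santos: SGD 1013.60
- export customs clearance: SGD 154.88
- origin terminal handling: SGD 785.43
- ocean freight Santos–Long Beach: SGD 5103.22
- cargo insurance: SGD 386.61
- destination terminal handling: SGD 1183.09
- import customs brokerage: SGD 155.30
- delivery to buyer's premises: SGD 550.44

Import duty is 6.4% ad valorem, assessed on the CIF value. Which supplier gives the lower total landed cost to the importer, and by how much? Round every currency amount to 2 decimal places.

Supplier A (CFR):
CIF value = CFR price + insurance = 167989.33 + 386.61 = 168375.94
Import duty = 168375.94 × 6.4% = 10776.06
Buyer bears (A): 386.61 + 1183.09 + 155.30 + 550.44 = 2275.44
Landed cost (A) = invoice 167989.33 + 2275.44 + duty 10776.06 = 181040.83
Supplier B (FOB):
CIF value = FOB price + freight + insurance = 170884.44 + 5103.22 + 386.61 = 176374.27
Import duty = 176374.27 × 6.4% = 11287.95
Buyer bears (B): 5103.22 + 386.61 + 1183.09 + 155.30 + 550.44 = 7378.66
Landed cost (B) = invoice 170884.44 + 7378.66 + duty 11287.95 = 189551.05
Difference = |181040.83 − 189551.05| = 8510.22

Supplier A is cheaper by SGD 8510.22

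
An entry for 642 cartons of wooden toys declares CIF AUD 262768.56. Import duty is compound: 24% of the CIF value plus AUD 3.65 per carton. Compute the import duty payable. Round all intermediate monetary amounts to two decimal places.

Import duty: AUD 65407.75

Ad valorem component: 262768.56 × 24% = 63064.45
Specific component: 642 × 3.65 = 2343.30
Import duty = 63064.45 + 2343.30 = 65407.75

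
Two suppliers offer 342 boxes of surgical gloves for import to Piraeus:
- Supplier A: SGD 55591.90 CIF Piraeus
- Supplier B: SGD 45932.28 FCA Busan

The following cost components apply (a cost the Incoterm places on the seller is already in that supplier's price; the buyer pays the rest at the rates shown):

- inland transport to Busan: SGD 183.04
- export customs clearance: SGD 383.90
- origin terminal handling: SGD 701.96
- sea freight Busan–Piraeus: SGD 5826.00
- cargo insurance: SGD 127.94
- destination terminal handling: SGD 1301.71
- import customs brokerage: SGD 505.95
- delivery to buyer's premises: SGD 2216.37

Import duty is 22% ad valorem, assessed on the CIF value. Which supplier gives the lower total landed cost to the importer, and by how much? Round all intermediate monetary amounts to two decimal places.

Supplier B is cheaper by SGD 3664.54

Supplier A (CIF):
The CIF price already equals the CIF value: 55591.90
Import duty = 55591.90 × 22% = 12230.22
Buyer bears (A): 1301.71 + 505.95 + 2216.37 = 4024.03
Landed cost (A) = invoice 55591.90 + 4024.03 + duty 12230.22 = 71846.15
Supplier B (FCA):
CIF value = FCA price + origin terminal + freight + insurance = 45932.28 + 701.96 + 5826.00 + 127.94 = 52588.18
Import duty = 52588.18 × 22% = 11569.40
Buyer bears (B): 701.96 + 5826.00 + 127.94 + 1301.71 + 505.95 + 2216.37 = 10679.93
Landed cost (B) = invoice 45932.28 + 10679.93 + duty 11569.40 = 68181.61
Difference = |71846.15 − 68181.61| = 3664.54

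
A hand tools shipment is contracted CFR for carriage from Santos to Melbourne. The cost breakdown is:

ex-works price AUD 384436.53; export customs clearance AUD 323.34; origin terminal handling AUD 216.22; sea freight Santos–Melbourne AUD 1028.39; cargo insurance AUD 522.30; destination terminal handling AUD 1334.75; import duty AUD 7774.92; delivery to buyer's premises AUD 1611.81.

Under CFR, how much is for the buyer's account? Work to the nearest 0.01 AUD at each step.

Buyer's account: AUD 11243.78

CFR: the seller pays costs through ocean freight to the destination port, but not insurance.
Seller's account: goods 384436.53 + export clearance 323.34 + origin terminal 216.22 + freight 1028.39 = 386004.48
Buyer's account: insurance 522.30 + destination terminal 1334.75 + duty 7774.92 + delivery 1611.81 = 11243.78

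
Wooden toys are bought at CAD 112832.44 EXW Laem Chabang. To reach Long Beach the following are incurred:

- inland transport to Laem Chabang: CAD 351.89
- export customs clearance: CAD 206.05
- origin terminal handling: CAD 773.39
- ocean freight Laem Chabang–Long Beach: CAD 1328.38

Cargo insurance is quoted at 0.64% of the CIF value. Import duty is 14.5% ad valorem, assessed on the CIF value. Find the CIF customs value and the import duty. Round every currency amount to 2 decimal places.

Let C be the CIF value. C = EXW price + pre-shipment costs + freight + 0.64% × C
C − 0.64% × C = 112832.44 + 351.89 + 206.05 + 773.39 + 1328.38
0.9936 × C = 115492.15
C = 115492.15 / 0.9936 = 116236.06
Insurance premium = 0.64% × 116236.06 = 743.91
Import duty = 116236.06 × 14.5% = 16854.23

CIF value: CAD 116236.06; import duty: CAD 16854.23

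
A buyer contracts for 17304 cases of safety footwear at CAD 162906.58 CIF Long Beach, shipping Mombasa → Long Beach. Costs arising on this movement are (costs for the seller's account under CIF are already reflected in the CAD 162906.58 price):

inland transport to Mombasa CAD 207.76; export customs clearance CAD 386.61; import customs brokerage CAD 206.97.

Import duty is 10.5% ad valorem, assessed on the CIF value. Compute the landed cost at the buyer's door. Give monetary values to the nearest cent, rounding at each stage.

CIF: the seller pays costs through ocean freight and marine insurance to the destination port.
Already in the invoice (seller's account under CIF): inland to port, export clearance — exclude.
The CIF price already equals the CIF value: 162906.58
Import duty = 162906.58 × 10.5% = 17105.19
Buyer bears: brokerage 206.97 + duty 17105.19 = 17312.16
Landed cost = invoice 162906.58 + 17312.16 = 180218.74

Total landed cost: CAD 180218.74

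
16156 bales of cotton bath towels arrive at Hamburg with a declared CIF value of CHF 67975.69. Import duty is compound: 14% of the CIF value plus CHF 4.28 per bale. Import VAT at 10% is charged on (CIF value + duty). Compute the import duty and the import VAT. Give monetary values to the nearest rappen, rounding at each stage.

Import duty: CHF 78664.28; import VAT: CHF 14664.00

Ad valorem component: 67975.69 × 14% = 9516.60
Specific component: 16156 × 4.28 = 69147.68
Import duty = 9516.60 + 69147.68 = 78664.28
VAT base = CIF + duty = 67975.69 + 78664.28 = 146639.97
Import VAT = 146639.97 × 10% = 14664.00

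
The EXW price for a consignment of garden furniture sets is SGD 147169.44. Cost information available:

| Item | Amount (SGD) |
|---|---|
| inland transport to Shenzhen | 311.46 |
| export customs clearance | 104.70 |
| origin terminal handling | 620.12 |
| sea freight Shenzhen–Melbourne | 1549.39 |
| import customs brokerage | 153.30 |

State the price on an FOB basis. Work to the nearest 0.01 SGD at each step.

Not relevant to the conversion: brokerage, freight — on the buyer under both terms; not part of either seller's price.
From EXW to FOB, the seller additionally bears: inland to port, export clearance, origin terminal.
FOB price = 147169.44 + 311.46 + 104.70 + 620.12 = 148205.72

FOB price: SGD 148205.72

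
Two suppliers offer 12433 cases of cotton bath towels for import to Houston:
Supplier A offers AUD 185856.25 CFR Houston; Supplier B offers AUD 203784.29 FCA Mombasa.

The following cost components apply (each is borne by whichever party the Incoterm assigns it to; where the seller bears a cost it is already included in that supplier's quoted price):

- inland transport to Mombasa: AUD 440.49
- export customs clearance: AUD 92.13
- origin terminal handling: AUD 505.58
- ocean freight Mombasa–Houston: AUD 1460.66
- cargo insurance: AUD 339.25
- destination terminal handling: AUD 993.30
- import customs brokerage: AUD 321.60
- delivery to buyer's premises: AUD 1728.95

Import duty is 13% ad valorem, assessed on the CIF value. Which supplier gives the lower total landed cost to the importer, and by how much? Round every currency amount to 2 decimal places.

Supplier A is cheaper by AUD 22480.53

Supplier A (CFR):
CIF value = CFR price + insurance = 185856.25 + 339.25 = 186195.50
Import duty = 186195.50 × 13% = 24205.42
Buyer bears (A): 339.25 + 993.30 + 321.60 + 1728.95 = 3383.10
Landed cost (A) = invoice 185856.25 + 3383.10 + duty 24205.42 = 213444.77
Supplier B (FCA):
CIF value = FCA price + origin terminal + freight + insurance = 203784.29 + 505.58 + 1460.66 + 339.25 = 206089.78
Import duty = 206089.78 × 13% = 26791.67
Buyer bears (B): 505.58 + 1460.66 + 339.25 + 993.30 + 321.60 + 1728.95 = 5349.34
Landed cost (B) = invoice 203784.29 + 5349.34 + duty 26791.67 = 235925.30
Difference = |213444.77 − 235925.30| = 22480.53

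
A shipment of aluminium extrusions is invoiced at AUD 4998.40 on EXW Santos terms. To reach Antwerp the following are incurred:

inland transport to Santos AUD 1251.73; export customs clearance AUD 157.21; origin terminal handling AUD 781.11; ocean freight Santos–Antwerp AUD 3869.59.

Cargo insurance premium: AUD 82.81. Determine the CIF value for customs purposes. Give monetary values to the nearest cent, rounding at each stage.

CIF = EXW price + pre-shipment costs + freight + insurance
CIF = 4998.40 + 1251.73 + 157.21 + 781.11 + 3869.59 + 82.81 = 11140.85

CIF value: AUD 11140.85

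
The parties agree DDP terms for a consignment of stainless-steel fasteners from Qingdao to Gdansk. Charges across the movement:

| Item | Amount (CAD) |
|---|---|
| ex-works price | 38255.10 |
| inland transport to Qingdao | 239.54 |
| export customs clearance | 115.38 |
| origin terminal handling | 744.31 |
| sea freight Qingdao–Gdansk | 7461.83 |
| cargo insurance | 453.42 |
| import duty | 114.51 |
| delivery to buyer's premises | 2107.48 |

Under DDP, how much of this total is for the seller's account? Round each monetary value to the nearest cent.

DDP: the seller bears all costs including import duty.
Seller's account: goods 38255.10 + inland to port 239.54 + export clearance 115.38 + origin terminal 744.31 + freight 7461.83 + insurance 453.42 + duty 114.51 + delivery 2107.48 = 49491.57
Buyer's account: 0.00

Seller's account: CAD 49491.57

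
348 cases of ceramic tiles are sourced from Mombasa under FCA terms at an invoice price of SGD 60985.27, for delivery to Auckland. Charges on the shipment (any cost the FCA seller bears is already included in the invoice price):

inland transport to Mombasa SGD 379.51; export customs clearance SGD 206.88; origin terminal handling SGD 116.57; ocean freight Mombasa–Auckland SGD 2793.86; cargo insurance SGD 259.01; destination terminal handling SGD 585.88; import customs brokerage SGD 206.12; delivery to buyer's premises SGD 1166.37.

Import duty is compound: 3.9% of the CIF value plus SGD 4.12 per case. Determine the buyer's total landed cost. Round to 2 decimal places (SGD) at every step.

FCA: the seller delivers export-cleared goods to the carrier; the buyer bears costs from that point.
Already in the invoice (seller's account under FCA): inland to port, export clearance — exclude.
CIF value = FCA price + origin terminal + freight + insurance = 60985.27 + 116.57 + 2793.86 + 259.01 = 64154.71
Ad valorem component: 64154.71 × 3.9% = 2502.03
Specific component: 348 × 4.12 = 1433.76
Import duty = 2502.03 + 1433.76 = 3935.79
Buyer bears: origin terminal 116.57 + freight 2793.86 + insurance 259.01 + destination terminal 585.88 + brokerage 206.12 + delivery 1166.37 + duty 3935.79 = 9063.60
Landed cost = invoice 60985.27 + 9063.60 = 70048.87

Total landed cost: SGD 70048.87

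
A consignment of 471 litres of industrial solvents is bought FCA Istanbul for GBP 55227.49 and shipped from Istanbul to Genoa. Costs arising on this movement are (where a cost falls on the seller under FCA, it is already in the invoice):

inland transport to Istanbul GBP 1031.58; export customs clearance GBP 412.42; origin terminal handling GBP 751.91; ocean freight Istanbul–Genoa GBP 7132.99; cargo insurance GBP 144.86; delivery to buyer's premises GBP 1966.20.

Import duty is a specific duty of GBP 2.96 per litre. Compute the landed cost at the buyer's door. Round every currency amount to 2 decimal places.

FCA: the seller delivers export-cleared goods to the carrier; the buyer bears costs from that point.
Already in the invoice (seller's account under FCA): inland to port, export clearance — exclude.
CIF value = FCA price + origin terminal + freight + insurance = 55227.49 + 751.91 + 7132.99 + 144.86 = 63257.25
Import duty = 471 × 2.96 = 1394.16
Buyer bears: origin terminal 751.91 + freight 7132.99 + insurance 144.86 + delivery 1966.20 + duty 1394.16 = 11390.12
Landed cost = invoice 55227.49 + 11390.12 = 66617.61

Total landed cost: GBP 66617.61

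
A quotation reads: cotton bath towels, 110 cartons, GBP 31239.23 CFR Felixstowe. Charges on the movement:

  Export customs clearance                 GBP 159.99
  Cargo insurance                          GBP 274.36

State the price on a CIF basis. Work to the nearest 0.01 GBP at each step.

Not relevant to the conversion: export clearance — on the seller under both CFR and CIF; already in the CFR price and stays in the CIF price.
From CFR to CIF, the seller additionally bears: insurance.
CIF price = 31239.23 + 274.36 = 31513.59

CIF price: GBP 31513.59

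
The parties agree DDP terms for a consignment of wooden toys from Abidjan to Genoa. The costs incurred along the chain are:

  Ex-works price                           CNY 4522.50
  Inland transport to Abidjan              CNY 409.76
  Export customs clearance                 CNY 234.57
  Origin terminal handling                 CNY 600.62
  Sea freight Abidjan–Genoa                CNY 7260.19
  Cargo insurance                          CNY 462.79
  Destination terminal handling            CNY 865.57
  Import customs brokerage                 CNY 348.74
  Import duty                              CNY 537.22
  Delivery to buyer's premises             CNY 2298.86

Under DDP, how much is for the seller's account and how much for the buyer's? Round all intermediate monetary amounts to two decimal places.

DDP: the seller bears all costs including import duty.
Seller's account: goods 4522.50 + inland to port 409.76 + export clearance 234.57 + origin terminal 600.62 + freight 7260.19 + insurance 462.79 + destination terminal 865.57 + brokerage 348.74 + duty 537.22 + delivery 2298.86 = 17540.82
Buyer's account: 0.00

Seller: CNY 17540.82; buyer: CNY 0.00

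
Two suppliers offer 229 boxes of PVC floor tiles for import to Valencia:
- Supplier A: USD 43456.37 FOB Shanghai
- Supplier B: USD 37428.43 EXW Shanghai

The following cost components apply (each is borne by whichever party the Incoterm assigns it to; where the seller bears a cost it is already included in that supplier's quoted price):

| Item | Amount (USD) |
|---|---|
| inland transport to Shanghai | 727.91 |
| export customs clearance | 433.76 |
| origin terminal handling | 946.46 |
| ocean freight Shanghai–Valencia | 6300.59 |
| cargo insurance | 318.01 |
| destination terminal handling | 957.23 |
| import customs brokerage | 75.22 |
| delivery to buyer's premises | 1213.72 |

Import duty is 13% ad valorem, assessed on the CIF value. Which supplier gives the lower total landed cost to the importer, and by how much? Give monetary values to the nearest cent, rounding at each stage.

Supplier B is cheaper by USD 4429.39

Supplier A (FOB):
CIF value = FOB price + freight + insurance = 43456.37 + 6300.59 + 318.01 = 50074.97
Import duty = 50074.97 × 13% = 6509.75
Buyer bears (A): 6300.59 + 318.01 + 957.23 + 75.22 + 1213.72 = 8864.77
Landed cost (A) = invoice 43456.37 + 8864.77 + duty 6509.75 = 58830.89
Supplier B (EXW):
CIF value = EXW price + inland to port + export clearance + origin terminal + freight + insurance = 37428.43 + 727.91 + 433.76 + 946.46 + 6300.59 + 318.01 = 46155.16
Import duty = 46155.16 × 13% = 6000.17
Buyer bears (B): 727.91 + 433.76 + 946.46 + 6300.59 + 318.01 + 957.23 + 75.22 + 1213.72 = 10972.90
Landed cost (B) = invoice 37428.43 + 10972.90 + duty 6000.17 = 54401.50
Difference = |58830.89 − 54401.50| = 4429.39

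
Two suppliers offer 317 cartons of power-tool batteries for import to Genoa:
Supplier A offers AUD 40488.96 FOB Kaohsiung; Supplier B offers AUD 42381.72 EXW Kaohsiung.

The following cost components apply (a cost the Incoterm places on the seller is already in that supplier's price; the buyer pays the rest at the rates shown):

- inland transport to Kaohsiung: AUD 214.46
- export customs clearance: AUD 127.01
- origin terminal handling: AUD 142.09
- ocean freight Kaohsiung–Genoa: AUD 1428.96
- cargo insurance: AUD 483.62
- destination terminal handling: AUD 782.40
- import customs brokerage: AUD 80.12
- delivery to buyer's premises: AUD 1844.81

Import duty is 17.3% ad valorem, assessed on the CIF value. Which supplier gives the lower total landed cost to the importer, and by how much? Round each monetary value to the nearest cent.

Supplier A is cheaper by AUD 2787.42

Supplier A (FOB):
CIF value = FOB price + freight + insurance = 40488.96 + 1428.96 + 483.62 = 42401.54
Import duty = 42401.54 × 17.3% = 7335.47
Buyer bears (A): 1428.96 + 483.62 + 782.40 + 80.12 + 1844.81 = 4619.91
Landed cost (A) = invoice 40488.96 + 4619.91 + duty 7335.47 = 52444.34
Supplier B (EXW):
CIF value = EXW price + inland to port + export clearance + origin terminal + freight + insurance = 42381.72 + 214.46 + 127.01 + 142.09 + 1428.96 + 483.62 = 44777.86
Import duty = 44777.86 × 17.3% = 7746.57
Buyer bears (B): 214.46 + 127.01 + 142.09 + 1428.96 + 483.62 + 782.40 + 80.12 + 1844.81 = 5103.47
Landed cost (B) = invoice 42381.72 + 5103.47 + duty 7746.57 = 55231.76
Difference = |52444.34 − 55231.76| = 2787.42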